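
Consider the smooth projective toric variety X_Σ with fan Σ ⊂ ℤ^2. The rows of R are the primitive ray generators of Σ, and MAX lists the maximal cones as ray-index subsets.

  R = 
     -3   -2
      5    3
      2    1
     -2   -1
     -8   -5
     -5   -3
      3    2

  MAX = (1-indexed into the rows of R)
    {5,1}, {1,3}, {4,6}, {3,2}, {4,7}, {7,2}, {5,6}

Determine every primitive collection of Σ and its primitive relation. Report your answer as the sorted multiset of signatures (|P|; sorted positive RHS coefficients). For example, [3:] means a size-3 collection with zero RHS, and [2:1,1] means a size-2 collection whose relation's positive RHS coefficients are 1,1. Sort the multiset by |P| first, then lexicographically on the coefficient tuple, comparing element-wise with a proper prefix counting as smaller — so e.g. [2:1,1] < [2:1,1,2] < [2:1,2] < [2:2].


|primitive collections| = 14. Relations:

  • {1,7}:  v_{1} + v_{7} = 0 — sig = [2:]
  • {2,6}:  v_{2} + v_{6} = 0 — sig = [2:]
  • {3,4}:  v_{3} + v_{4} = 0 — sig = [2:]
  • {1,2}:  v_{1} + v_{2} = v_{3} — sig = [2:1]
  • {1,4}:  v_{1} + v_{4} = v_{6} — sig = [2:1]
  • {1,6}:  v_{1} + v_{6} = v_{5} — sig = [2:1]
  • {2,4}:  v_{2} + v_{4} = v_{7} — sig = [2:1]
  • {2,5}:  v_{2} + v_{5} = v_{1} — sig = [2:1]
  • {3,6}:  v_{3} + v_{6} = v_{1} — sig = [2:1]
  • {3,7}:  v_{3} + v_{7} = v_{2} — sig = [2:1]
  • {5,7}:  v_{5} + v_{7} = v_{6} — sig = [2:1]
  • {6,7}:  v_{6} + v_{7} = v_{4} — sig = [2:1]
  • {3,5}:  v_{3} + v_{5} = 2·v_{1} — sig = [2:2]
  • {4,5}:  v_{4} + v_{5} = 2·v_{6} — sig = [2:2]

Signatures (|P|; sorted positive RHS coefficients), sorted:
[[2:], [2:], [2:], [2:1], [2:1], [2:1], [2:1], [2:1], [2:1], [2:1], [2:1], [2:1], [2:2], [2:2]]


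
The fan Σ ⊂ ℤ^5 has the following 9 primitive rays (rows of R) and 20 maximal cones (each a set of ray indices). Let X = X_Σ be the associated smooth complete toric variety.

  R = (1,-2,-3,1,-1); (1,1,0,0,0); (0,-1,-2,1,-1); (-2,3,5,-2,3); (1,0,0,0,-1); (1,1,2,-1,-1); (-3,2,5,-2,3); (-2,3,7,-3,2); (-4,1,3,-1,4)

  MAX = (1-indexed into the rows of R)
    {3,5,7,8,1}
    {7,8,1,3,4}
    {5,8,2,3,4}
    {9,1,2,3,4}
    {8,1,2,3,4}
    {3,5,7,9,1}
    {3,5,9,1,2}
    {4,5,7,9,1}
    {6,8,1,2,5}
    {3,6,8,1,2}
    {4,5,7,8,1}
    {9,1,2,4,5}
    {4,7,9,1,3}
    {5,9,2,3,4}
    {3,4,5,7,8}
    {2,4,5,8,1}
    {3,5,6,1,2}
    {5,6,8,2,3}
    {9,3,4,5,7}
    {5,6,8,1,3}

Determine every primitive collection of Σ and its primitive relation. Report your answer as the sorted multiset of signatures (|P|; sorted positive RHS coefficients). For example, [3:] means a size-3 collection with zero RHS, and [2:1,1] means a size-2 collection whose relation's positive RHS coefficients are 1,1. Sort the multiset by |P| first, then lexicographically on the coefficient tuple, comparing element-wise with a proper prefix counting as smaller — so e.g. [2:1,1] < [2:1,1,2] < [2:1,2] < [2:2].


7 minimal non-faces of Δ(Σ) (on 9 rays):

  • {2,7}:  v_{2} + v_{7} = v_{4} ; sig = [2:1]
  • {6,7}:  v_{6} + v_{7} = v_{8} ; sig = [2:1]
  • {6,9}:  v_{6} + v_{9} = v_{7} ; sig = [2:1]
  • {4,6}:  v_{4} + v_{6} = v_{2} + v_{8} ; sig = [2:1,1]
  • {8,9}:  v_{8} + v_{9} = 2·v_{7} ; sig = [2:2]
  • {1,3,4,5}:  v_{1} + v_{3} + v_{4} + v_{5} = 0 ; sig = [4:]
  • {1,2,3,5,8}:  v_{1} + v_{2} + v_{3} + v_{5} + v_{8} = v_{6} ; sig = [5:1]

Sorted signature multiset PRS(X):
{ [2:1] ×3,  [2:1,1],  [2:2],  [4:],  [5:1] }


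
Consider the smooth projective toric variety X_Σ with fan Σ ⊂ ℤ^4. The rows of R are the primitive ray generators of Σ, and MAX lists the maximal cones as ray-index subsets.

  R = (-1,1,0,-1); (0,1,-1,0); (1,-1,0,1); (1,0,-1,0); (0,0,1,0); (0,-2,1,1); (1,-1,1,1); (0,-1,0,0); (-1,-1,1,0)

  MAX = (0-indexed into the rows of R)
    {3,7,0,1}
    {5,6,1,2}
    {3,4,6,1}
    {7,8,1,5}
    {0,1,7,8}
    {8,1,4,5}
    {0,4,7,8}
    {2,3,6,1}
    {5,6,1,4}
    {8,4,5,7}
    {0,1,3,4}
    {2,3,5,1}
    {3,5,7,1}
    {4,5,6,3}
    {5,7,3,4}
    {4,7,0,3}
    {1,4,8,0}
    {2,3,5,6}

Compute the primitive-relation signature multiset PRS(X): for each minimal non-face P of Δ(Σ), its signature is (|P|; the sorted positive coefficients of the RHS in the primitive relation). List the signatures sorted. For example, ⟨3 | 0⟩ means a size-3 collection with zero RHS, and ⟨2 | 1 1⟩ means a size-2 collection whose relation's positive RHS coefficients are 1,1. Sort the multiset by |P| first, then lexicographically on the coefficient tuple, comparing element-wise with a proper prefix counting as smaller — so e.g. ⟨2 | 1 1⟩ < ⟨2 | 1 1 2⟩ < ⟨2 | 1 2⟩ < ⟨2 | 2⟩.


Minimal non-faces — 12 found among 9 rays, 18 max cones:

  {0,2}:  v_{0} + v_{2} = 0  ⟹  sig = ⟨2 | 0⟩
  {0,5}:  v_{0} + v_{5} = v_{8}  ⟹  sig = ⟨2 | 1⟩
  {0,6}:  v_{0} + v_{6} = v_{4}  ⟹  sig = ⟨2 | 1⟩
  {2,4}:  v_{2} + v_{4} = v_{6}  ⟹  sig = ⟨2 | 1⟩
  {2,8}:  v_{2} + v_{8} = v_{5}  ⟹  sig = ⟨2 | 1⟩
  {3,8}:  v_{3} + v_{8} = v_{7}  ⟹  sig = ⟨2 | 1⟩
  {2,7}:  v_{2} + v_{7} = v_{3} + v_{5}  ⟹  sig = ⟨2 | 1 1⟩
  {6,8}:  v_{6} + v_{8} = v_{4} + v_{5}  ⟹  sig = ⟨2 | 1 1⟩
  {6,7}:  v_{6} + v_{7} = v_{3} + v_{4} + v_{5}  ⟹  sig = ⟨2 | 1 1 1⟩
  {1,4,7}:  v_{1} + v_{4} + v_{7} = 0  ⟹  sig = ⟨3 | 0⟩
  {1,3,4,5}:  v_{1} + v_{3} + v_{4} + v_{5} = v_{2}  ⟹  sig = ⟨4 | 1⟩
  {1,3,5,6}:  v_{1} + v_{3} + v_{5} + v_{6} = 2·v_{2}  ⟹  sig = ⟨4 | 2⟩

Hence PRS(X_Σ) =
    ⟨2 | 0⟩
    ⟨2 | 1⟩
    ⟨2 | 1⟩
    ⟨2 | 1⟩
    ⟨2 | 1⟩
    ⟨2 | 1⟩
    ⟨2 | 1 1⟩
    ⟨2 | 1 1⟩
    ⟨2 | 1 1 1⟩
    ⟨3 | 0⟩
    ⟨4 | 1⟩
    ⟨4 | 2⟩


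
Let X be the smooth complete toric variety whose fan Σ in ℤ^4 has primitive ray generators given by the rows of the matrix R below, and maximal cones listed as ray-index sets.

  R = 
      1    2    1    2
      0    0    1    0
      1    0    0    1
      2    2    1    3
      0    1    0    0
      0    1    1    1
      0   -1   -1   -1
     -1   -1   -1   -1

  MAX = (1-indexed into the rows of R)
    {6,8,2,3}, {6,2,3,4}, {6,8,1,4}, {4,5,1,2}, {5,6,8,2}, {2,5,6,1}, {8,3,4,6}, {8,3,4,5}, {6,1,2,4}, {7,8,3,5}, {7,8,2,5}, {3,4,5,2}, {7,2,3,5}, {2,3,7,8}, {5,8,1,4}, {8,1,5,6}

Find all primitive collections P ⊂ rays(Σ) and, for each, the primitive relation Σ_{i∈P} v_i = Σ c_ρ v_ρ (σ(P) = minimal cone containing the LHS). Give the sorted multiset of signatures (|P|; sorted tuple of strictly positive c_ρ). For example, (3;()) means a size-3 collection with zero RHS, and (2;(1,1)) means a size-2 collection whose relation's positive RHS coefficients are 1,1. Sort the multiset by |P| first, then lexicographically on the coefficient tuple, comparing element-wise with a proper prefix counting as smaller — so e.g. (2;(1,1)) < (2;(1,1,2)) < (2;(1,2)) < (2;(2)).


|primitive collections| = 9. Relations:

  • {6,7}:  v_{6} + v_{7} = 0  ⇒ sig = (2;())
  • {1,3}:  v_{1} + v_{3} = v_{4}  ⇒ sig = (2;(1))
  • {1,7}:  v_{1} + v_{7} = v_{3} + v_{5}  ⇒ sig = (2;(1,1))
  • {4,7}:  v_{4} + v_{7} = 2·v_{3} + v_{5}  ⇒ sig = (2;(1,2))
  • {1,2,8}:  v_{1} + v_{2} + v_{8} = v_{6}  ⇒ sig = (3;(1))
  • {3,5,6}:  v_{3} + v_{5} + v_{6} = v_{1}  ⇒ sig = (3;(1))
  • {2,4,8}:  v_{2} + v_{4} + v_{8} = v_{3} + v_{6}  ⇒ sig = (3;(1,1))
  • {4,5,6}:  v_{4} + v_{5} + v_{6} = 2·v_{1}  ⇒ sig = (3;(2))
  • {2,3,5,8}:  v_{2} + v_{3} + v_{5} + v_{8} = 0  ⇒ sig = (4;())

so the primitive-relation signature multiset is
    (2;())
    (2;(1))
    (2;(1,1))
    (2;(1,2))
    (3;(1))
    (3;(1))
    (3;(1,1))
    (3;(2))
    (4;())


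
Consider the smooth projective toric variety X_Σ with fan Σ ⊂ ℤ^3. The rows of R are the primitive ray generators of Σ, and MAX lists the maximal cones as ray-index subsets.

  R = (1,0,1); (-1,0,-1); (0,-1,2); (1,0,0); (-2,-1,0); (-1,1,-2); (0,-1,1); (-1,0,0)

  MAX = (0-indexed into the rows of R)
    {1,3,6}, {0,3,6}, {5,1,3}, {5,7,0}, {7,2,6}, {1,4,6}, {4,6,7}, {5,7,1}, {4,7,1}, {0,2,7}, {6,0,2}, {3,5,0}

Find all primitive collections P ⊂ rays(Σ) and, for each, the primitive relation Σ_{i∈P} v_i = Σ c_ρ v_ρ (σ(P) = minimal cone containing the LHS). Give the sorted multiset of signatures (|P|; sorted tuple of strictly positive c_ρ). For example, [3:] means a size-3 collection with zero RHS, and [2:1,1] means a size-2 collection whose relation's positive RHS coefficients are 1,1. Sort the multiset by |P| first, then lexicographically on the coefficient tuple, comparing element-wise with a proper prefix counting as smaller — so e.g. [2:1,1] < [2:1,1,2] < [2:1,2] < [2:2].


Δ(Σ) — 8 vertices, 12 min non-faces:

  P = {0,1}:  v_{0} + v_{1} = 0  →  sig = [2:]
  P = {3,7}:  v_{3} + v_{7} = 0  →  sig = [2:]
  P = {2,5}:  v_{2} + v_{5} = v_{7}  →  sig = [2:1]
  P = {5,6}:  v_{5} + v_{6} = v_{1}  →  sig = [2:1]
  P = {0,4}:  v_{0} + v_{4} = v_{6} + v_{7}  →  sig = [2:1,1]
  P = {1,2}:  v_{1} + v_{2} = v_{6} + v_{7}  →  sig = [2:1,1]
  P = {2,3}:  v_{2} + v_{3} = v_{0} + v_{6}  →  sig = [2:1,1]
  P = {3,4}:  v_{3} + v_{4} = v_{1} + v_{6}  →  sig = [2:1,1]
  P = {4,5}:  v_{4} + v_{5} = 2·v_{1} + v_{7}  →  sig = [2:1,2]
  P = {2,4}:  v_{2} + v_{4} = 2·v_{6} + 2·v_{7}  →  sig = [2:2,2]
  P = {0,6,7}:  v_{0} + v_{6} + v_{7} = v_{2}  →  sig = [3:1]
  P = {1,6,7}:  v_{1} + v_{6} + v_{7} = v_{4}  →  sig = [3:1]

so the primitive-relation signature multiset is
    [2:]
    [2:]
    [2:1]
    [2:1]
    [2:1,1]
    [2:1,1]
    [2:1,1]
    [2:1,1]
    [2:1,2]
    [2:2,2]
    [3:1]
    [3:1]


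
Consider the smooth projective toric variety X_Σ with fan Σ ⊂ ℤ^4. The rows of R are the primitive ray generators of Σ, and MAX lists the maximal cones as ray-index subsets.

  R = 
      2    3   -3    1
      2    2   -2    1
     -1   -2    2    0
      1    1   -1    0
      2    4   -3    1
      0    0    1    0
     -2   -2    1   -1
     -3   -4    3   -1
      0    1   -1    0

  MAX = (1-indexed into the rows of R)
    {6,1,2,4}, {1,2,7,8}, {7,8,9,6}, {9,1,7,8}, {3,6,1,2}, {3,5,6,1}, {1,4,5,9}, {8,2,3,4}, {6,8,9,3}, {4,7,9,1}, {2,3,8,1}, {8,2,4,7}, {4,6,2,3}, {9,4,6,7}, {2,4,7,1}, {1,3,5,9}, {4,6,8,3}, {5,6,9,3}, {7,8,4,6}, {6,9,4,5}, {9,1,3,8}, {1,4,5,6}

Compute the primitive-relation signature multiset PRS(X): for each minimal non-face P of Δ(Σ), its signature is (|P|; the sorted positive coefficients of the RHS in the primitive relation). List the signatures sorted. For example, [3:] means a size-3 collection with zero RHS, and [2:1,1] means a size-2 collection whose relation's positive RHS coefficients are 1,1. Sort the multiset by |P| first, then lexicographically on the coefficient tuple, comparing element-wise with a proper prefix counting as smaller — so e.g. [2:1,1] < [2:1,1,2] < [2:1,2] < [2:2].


Δ(Σ) — 9 vertices, 15 min non-faces:

  P={2,9}:  v_{2} + v_{9} = v_{1}  ⇒ sig = [2:1]
  P={3,7}:  v_{3} + v_{7} = v_{8}  ⇒ sig = [2:1]
  P={2,5}:  v_{2} + v_{5} = 2·v_{1} + v_{6}  ⇒ sig = [2:1,2]
  P={5,8}:  v_{5} + v_{8} = v_{3} + 2·v_{9}  ⇒ sig = [2:1,2]
  P={5,7}:  v_{5} + v_{7} = 2·v_{9}  ⇒ sig = [2:2]
  P={2,6,7}:  v_{2} + v_{6} + v_{7} = 0  ⇒ sig = [3:]
  P={3,4,9}:  v_{3} + v_{4} + v_{9} = 0  ⇒ sig = [3:]
  P={1,3,4}:  v_{1} + v_{3} + v_{4} = v_{2}  ⇒ sig = [3:1]
  P={1,6,7}:  v_{1} + v_{6} + v_{7} = v_{9}  ⇒ sig = [3:1]
  P={1,6,9}:  v_{1} + v_{6} + v_{9} = v_{5}  ⇒ sig = [3:1]
  P={2,6,8}:  v_{2} + v_{6} + v_{8} = v_{3}  ⇒ sig = [3:1]
  P={4,8,9}:  v_{4} + v_{8} + v_{9} = v_{7}  ⇒ sig = [3:1]
  P={1,4,8}:  v_{1} + v_{4} + v_{8} = v_{2} + v_{7}  ⇒ sig = [3:1,1]
  P={1,6,8}:  v_{1} + v_{6} + v_{8} = v_{3} + v_{9}  ⇒ sig = [3:1,1]
  P={3,4,5}:  v_{3} + v_{4} + v_{5} = v_{1} + v_{6}  ⇒ sig = [3:1,1]

so the primitive-relation signature multiset is
    [2:1]
    [2:1]
    [2:1,2]
    [2:1,2]
    [2:2]
    [3:]
    [3:]
    [3:1]
    [3:1]
    [3:1]
    [3:1]
    [3:1]
    [3:1,1]
    [3:1,1]
    [3:1,1]


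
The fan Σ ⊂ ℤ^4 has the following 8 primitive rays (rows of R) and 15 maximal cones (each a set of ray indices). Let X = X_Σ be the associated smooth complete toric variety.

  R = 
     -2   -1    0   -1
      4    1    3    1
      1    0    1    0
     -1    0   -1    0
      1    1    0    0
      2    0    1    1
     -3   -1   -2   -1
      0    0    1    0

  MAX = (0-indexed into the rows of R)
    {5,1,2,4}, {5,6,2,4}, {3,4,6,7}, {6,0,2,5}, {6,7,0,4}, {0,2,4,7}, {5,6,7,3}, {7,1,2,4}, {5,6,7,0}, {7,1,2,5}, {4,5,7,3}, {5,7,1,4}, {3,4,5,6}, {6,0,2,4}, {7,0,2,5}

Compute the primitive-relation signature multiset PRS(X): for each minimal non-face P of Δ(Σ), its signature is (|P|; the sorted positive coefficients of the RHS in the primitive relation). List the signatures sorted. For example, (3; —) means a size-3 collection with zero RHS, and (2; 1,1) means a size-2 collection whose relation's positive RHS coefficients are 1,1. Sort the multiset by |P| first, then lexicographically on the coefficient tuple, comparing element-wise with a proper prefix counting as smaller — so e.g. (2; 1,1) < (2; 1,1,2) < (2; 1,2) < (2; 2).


Minimal non-faces — 9 found among 8 rays, 15 max cones:

  P={2,3}:  v_{2} + v_{3} = 0  so sig = (2; —)
  P={1,6}:  v_{1} + v_{6} = v_{2}  so sig = (2; 1)
  P={0,3}:  v_{0} + v_{3} = v_{6} + v_{7}  so sig = (2; 1,1)
  P={1,3}:  v_{1} + v_{3} = v_{4} + v_{5} + v_{7}  so sig = (2; 1,1,1)
  P={0,1}:  v_{0} + v_{1} = 2·v_{2} + v_{7}  so sig = (2; 1,2)
  P={0,4,5}:  v_{0} + v_{4} + v_{5} = v_{2}  so sig = (3; 1)
  P={2,6,7}:  v_{2} + v_{6} + v_{7} = v_{0}  so sig = (3; 1)
  P={4,5,6,7}:  v_{4} + v_{5} + v_{6} + v_{7} = 0  so sig = (4; —)
  P={2,4,5,7}:  v_{2} + v_{4} + v_{5} + v_{7} = v_{1}  so sig = (4; 1)

Hence PRS(X_Σ) =
[(2; —), (2; 1), (2; 1,1), (2; 1,1,1), (2; 1,2), (3; 1), (3; 1), (4; —), (4; 1)]


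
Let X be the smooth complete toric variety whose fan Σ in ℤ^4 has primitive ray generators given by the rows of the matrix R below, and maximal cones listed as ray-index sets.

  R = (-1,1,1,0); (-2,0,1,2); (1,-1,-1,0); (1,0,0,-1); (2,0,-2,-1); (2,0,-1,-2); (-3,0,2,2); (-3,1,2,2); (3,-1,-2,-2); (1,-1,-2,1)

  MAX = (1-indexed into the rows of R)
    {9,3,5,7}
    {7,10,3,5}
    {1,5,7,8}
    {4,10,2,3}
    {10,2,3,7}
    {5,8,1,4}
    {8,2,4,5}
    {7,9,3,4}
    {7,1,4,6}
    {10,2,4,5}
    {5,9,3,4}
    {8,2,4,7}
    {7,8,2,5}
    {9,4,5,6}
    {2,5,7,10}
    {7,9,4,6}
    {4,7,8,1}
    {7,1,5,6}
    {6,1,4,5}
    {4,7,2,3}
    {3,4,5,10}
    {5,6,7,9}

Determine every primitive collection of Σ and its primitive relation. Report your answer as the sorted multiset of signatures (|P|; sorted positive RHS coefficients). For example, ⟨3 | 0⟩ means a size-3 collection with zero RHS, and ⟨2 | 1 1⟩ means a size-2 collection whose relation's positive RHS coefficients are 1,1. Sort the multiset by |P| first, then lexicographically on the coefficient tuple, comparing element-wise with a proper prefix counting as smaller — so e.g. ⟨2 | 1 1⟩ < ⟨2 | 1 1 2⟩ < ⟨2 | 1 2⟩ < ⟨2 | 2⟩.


Primitive collections (16):

  • {1,3}:  v_{1} + v_{3} = 0  →  sig = ⟨2 | 0⟩
  • {2,6}:  v_{2} + v_{6} = 0  →  sig = ⟨2 | 0⟩
  • {8,9}:  v_{8} + v_{9} = 0  →  sig = ⟨2 | 0⟩
  • {1,2}:  v_{1} + v_{2} = v_{8}  →  sig = ⟨2 | 1⟩
  • {1,9}:  v_{1} + v_{9} = v_{6}  →  sig = ⟨2 | 1⟩
  • {2,9}:  v_{2} + v_{9} = v_{3}  →  sig = ⟨2 | 1⟩
  • {3,6}:  v_{3} + v_{6} = v_{9}  →  sig = ⟨2 | 1⟩
  • {3,8}:  v_{3} + v_{8} = v_{2}  →  sig = ⟨2 | 1⟩
  • {6,8}:  v_{6} + v_{8} = v_{1}  →  sig = ⟨2 | 1⟩
  • {1,10}:  v_{1} + v_{10} = v_{2} + v_{5}  →  sig = ⟨2 | 1 1⟩
  • {6,10}:  v_{6} + v_{10} = v_{3} + v_{5}  →  sig = ⟨2 | 1 1⟩
  • {8,10}:  v_{8} + v_{10} = 2·v_{2} + v_{5}  →  sig = ⟨2 | 1 2⟩
  • {9,10}:  v_{9} + v_{10} = 2·v_{3} + v_{5}  →  sig = ⟨2 | 1 2⟩
  • {4,5,7}:  v_{4} + v_{5} + v_{7} = 0  →  sig = ⟨3 | 0⟩
  • {2,3,5}:  v_{2} + v_{3} + v_{5} = v_{10}  →  sig = ⟨3 | 1⟩
  • {4,7,10}:  v_{4} + v_{7} + v_{10} = v_{2} + v_{3}  →  sig = ⟨3 | 1 1⟩

Sorted signature multiset PRS(X):
    ⟨2 | 0⟩
    ⟨2 | 0⟩
    ⟨2 | 0⟩
    ⟨2 | 1⟩
    ⟨2 | 1⟩
    ⟨2 | 1⟩
    ⟨2 | 1⟩
    ⟨2 | 1⟩
    ⟨2 | 1⟩
    ⟨2 | 1 1⟩
    ⟨2 | 1 1⟩
    ⟨2 | 1 2⟩
    ⟨2 | 1 2⟩
    ⟨3 | 0⟩
    ⟨3 | 1⟩
    ⟨3 | 1 1⟩


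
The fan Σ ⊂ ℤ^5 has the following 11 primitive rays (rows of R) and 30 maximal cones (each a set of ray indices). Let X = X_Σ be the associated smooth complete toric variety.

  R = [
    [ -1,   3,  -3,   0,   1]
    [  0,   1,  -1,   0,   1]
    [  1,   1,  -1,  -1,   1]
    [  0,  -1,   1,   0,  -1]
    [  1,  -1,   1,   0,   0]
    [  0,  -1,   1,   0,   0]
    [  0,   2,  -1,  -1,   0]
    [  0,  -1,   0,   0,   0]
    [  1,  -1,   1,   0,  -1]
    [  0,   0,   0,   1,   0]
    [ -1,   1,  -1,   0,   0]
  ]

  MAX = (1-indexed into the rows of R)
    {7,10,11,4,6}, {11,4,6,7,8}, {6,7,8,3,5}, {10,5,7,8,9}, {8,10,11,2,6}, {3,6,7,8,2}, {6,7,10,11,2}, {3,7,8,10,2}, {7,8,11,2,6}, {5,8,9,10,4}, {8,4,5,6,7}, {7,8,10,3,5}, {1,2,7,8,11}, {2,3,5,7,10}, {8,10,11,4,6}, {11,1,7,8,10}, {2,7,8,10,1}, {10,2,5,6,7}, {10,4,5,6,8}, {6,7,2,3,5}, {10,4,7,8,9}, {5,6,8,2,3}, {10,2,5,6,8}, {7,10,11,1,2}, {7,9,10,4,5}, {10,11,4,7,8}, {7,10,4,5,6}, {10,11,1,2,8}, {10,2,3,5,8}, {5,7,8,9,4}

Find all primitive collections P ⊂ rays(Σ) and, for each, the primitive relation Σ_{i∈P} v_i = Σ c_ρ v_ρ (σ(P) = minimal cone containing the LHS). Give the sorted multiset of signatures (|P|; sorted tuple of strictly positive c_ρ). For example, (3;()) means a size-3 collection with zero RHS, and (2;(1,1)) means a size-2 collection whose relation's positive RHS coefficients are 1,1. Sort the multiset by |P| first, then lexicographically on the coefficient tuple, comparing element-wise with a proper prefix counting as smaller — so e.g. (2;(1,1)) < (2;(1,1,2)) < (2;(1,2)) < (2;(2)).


Σ has 18 primitive collections:

  {2,4}:  v_{2} + v_{4} = 0 — sig = (2;())
  {5,11}:  v_{5} + v_{11} = 0 — sig = (2;())
  {1,6}:  v_{1} + v_{6} = v_{2} + v_{11} — sig = (2;(1,1))
  {6,9}:  v_{6} + v_{9} = v_{4} + v_{5} — sig = (2;(1,1))
  {3,4}:  v_{3} + v_{4} = v_{5} + v_{7} + v_{8} — sig = (2;(1,1,1))
  {3,11}:  v_{3} + v_{11} = v_{2} + v_{7} + v_{8} — sig = (2;(1,1,1))
  {1,4}:  v_{1} + v_{4} = v_{7} + v_{8} + v_{10} + v_{11} — sig = (2;(1,1,1,1))
  {1,5}:  v_{1} + v_{5} = v_{2} + v_{7} + v_{8} + v_{10} — sig = (2;(1,1,1,1))
  {2,9}:  v_{2} + v_{9} = v_{5} + v_{7} + v_{8} + v_{10} — sig = (2;(1,1,1,1))
  {9,11}:  v_{9} + v_{11} = v_{4} + v_{7} + v_{8} + v_{10} — sig = (2;(1,1,1,1))
  {1,3}:  v_{1} + v_{3} = 2·v_{2} + 2·v_{7} + 2·v_{8} + v_{10} — sig = (2;(1,2,2,2))
  {3,9}:  v_{3} + v_{9} = 2·v_{5} + 2·v_{7} + 2·v_{8} + v_{10} — sig = (2;(1,2,2,2))
  {1,9}:  v_{1} + v_{9} = 2·v_{7} + 2·v_{8} + 2·v_{10} — sig = (2;(2,2,2))
  {3,6,10}:  v_{3} + v_{6} + v_{10} = v_{2} + v_{5} — sig = (3;(1,1))
  {6,7,8,10}:  v_{6} + v_{7} + v_{8} + v_{10} = 0 — sig = (4;())
  {2,5,7,8}:  v_{2} + v_{5} + v_{7} + v_{8} = v_{3} — sig = (4;(1))
  {2,7,8,10,11}:  v_{2} + v_{7} + v_{8} + v_{10} + v_{11} = v_{1} — sig = (5;(1))
  {4,5,7,8,10}:  v_{4} + v_{5} + v_{7} + v_{8} + v_{10} = v_{9} — sig = (5;(1))

Sorted signature multiset PRS(X):
    |P|=2: 13 collections, coeffs (), (), (1,1), (1,1), (1,1,1), (1,1,1), (1,1,1,1), (1,1,1,1), (1,1,1,1), (1,1,1,1), (1,2,2,2), (1,2,2,2), (2,2,2)
    |P|=3: 1 collection, coeffs (1,1)
    |P|=4: 2 collections, coeffs (), (1)
    |P|=5: 2 collections, coeffs (1), (1)


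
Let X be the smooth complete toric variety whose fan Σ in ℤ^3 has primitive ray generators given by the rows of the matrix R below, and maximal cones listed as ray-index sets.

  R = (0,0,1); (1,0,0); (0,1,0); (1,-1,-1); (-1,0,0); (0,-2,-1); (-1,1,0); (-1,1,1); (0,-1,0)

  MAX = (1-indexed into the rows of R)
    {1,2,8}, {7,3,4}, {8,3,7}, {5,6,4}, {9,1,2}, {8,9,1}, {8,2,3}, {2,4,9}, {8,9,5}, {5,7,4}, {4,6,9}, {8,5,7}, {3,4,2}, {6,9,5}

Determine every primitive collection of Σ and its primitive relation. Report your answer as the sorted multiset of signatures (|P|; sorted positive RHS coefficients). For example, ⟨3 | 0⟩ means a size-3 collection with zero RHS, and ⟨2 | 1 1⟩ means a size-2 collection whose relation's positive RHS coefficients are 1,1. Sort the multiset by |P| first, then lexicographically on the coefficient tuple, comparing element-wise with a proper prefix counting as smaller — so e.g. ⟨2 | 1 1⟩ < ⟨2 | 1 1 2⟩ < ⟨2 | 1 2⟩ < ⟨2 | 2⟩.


Σ has 17 primitive collections:

  P={2,5}:  v_{2} + v_{5} = 0  so sig = ⟨2 | 0⟩
  P={3,9}:  v_{3} + v_{9} = 0  so sig = ⟨2 | 0⟩
  P={4,8}:  v_{4} + v_{8} = 0  so sig = ⟨2 | 0⟩
  P={1,7}:  v_{1} + v_{7} = v_{8}  so sig = ⟨2 | 1⟩
  P={2,7}:  v_{2} + v_{7} = v_{3}  so sig = ⟨2 | 1⟩
  P={3,5}:  v_{3} + v_{5} = v_{7}  so sig = ⟨2 | 1⟩
  P={7,9}:  v_{7} + v_{9} = v_{5}  so sig = ⟨2 | 1⟩
  P={1,3}:  v_{1} + v_{3} = v_{2} + v_{8}  so sig = ⟨2 | 1 1⟩
  P={1,4}:  v_{1} + v_{4} = v_{2} + v_{9}  so sig = ⟨2 | 1 1⟩
  P={1,5}:  v_{1} + v_{5} = v_{8} + v_{9}  so sig = ⟨2 | 1 1⟩
  P={2,6}:  v_{2} + v_{6} = v_{4} + v_{9}  so sig = ⟨2 | 1 1⟩
  P={3,6}:  v_{3} + v_{6} = v_{4} + v_{5}  so sig = ⟨2 | 1 1⟩
  P={6,8}:  v_{6} + v_{8} = v_{5} + v_{9}  so sig = ⟨2 | 1 1⟩
  P={6,7}:  v_{6} + v_{7} = v_{4} + 2·v_{5}  so sig = ⟨2 | 1 2⟩
  P={1,6}:  v_{1} + v_{6} = 2·v_{9}  so sig = ⟨2 | 2⟩
  P={2,8,9}:  v_{2} + v_{8} + v_{9} = v_{1}  so sig = ⟨3 | 1⟩
  P={4,5,9}:  v_{4} + v_{5} + v_{9} = v_{6}  so sig = ⟨3 | 1⟩

Signatures (|P|; sorted positive RHS coefficients), sorted:
    |P|=2: 15 collections, coeffs (), (), (), (1), (1), (1), (1), (1,1), (1,1), (1,1), (1,1), (1,1), (1,1), (1,2), (2)
    |P|=3: 2 collections, coeffs (1), (1)


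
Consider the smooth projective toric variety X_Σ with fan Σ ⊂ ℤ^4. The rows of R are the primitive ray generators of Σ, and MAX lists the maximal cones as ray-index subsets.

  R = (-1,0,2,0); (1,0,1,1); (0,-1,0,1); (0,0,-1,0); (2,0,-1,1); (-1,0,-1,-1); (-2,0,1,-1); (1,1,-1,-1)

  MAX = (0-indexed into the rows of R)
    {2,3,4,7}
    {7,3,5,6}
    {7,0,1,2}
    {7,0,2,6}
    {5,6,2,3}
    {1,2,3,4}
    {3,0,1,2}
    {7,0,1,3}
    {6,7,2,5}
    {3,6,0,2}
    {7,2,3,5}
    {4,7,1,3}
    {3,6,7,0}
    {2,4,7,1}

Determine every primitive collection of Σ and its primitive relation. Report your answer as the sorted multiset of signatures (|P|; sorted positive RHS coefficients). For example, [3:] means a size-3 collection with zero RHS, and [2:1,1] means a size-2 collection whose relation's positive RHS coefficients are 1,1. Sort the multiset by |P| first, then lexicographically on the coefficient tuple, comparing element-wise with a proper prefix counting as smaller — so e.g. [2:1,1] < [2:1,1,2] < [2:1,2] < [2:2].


|primitive collections| = 9. Relations:

  P={1,5}:  v_{1} + v_{5} = 0  →  sig = [2:]
  P={4,6}:  v_{4} + v_{6} = 0  →  sig = [2:]
  P={0,4}:  v_{0} + v_{4} = v_{1}  →  sig = [2:1]
  P={0,5}:  v_{0} + v_{5} = v_{6}  →  sig = [2:1]
  P={1,6}:  v_{1} + v_{6} = v_{0}  →  sig = [2:1]
  P={4,5}:  v_{4} + v_{5} = v_{2} + v_{3} + v_{7}  →  sig = [2:1,1,1]
  P={0,2,3,7}:  v_{0} + v_{2} + v_{3} + v_{7} = 0  →  sig = [4:]
  P={1,2,3,7}:  v_{1} + v_{2} + v_{3} + v_{7} = v_{4}  →  sig = [4:1]
  P={2,3,6,7}:  v_{2} + v_{3} + v_{6} + v_{7} = v_{5}  →  sig = [4:1]

Signatures (|P|; sorted positive RHS coefficients), sorted:
{ [2:] ×2,  [2:1] ×3,  [2:1,1,1],  [4:],  [4:1] ×2 }


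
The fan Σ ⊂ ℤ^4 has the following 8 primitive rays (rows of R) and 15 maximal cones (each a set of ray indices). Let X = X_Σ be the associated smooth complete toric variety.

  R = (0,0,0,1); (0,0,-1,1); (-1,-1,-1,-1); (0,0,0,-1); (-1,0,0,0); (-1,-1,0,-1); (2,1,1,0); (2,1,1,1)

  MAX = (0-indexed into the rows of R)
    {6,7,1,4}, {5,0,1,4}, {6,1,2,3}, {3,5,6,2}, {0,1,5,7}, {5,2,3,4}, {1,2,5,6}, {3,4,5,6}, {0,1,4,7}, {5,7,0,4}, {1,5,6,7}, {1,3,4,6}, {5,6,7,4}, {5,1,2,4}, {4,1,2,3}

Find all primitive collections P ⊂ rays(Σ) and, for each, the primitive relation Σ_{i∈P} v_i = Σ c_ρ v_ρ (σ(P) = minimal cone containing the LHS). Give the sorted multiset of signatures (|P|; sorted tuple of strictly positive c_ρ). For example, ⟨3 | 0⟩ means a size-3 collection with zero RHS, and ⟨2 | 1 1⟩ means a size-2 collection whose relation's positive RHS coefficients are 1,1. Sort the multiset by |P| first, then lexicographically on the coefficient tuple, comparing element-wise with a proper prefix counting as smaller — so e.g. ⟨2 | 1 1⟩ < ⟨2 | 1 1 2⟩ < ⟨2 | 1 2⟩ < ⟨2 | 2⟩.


Σ has 9 primitive collections:

  P={0,3}:  v_{0} + v_{3} = 0  →  sig = ⟨2 | 0⟩
  P={0,6}:  v_{0} + v_{6} = v_{7}  →  sig = ⟨2 | 1⟩
  P={3,7}:  v_{3} + v_{7} = v_{6}  →  sig = ⟨2 | 1⟩
  P={0,2}:  v_{0} + v_{2} = v_{1} + v_{5}  →  sig = ⟨2 | 1 1⟩
  P={2,7}:  v_{2} + v_{7} = v_{1} + v_{5} + v_{6}  →  sig = ⟨2 | 1 1 1⟩
  P={1,3,5}:  v_{1} + v_{3} + v_{5} = v_{2}  →  sig = ⟨3 | 1⟩
  P={2,4,6}:  v_{2} + v_{4} + v_{6} = v_{3}  →  sig = ⟨3 | 1⟩
  P={1,4,5,6}:  v_{1} + v_{4} + v_{5} + v_{6} = 0  →  sig = ⟨4 | 0⟩
  P={1,4,5,7}:  v_{1} + v_{4} + v_{5} + v_{7} = v_{0}  →  sig = ⟨4 | 1⟩

Signatures (|P|; sorted positive RHS coefficients), sorted:
{ ⟨2 | 0⟩,  ⟨2 | 1⟩ ×2,  ⟨2 | 1 1⟩,  ⟨2 | 1 1 1⟩,  ⟨3 | 1⟩ ×2,  ⟨4 | 0⟩,  ⟨4 | 1⟩ }


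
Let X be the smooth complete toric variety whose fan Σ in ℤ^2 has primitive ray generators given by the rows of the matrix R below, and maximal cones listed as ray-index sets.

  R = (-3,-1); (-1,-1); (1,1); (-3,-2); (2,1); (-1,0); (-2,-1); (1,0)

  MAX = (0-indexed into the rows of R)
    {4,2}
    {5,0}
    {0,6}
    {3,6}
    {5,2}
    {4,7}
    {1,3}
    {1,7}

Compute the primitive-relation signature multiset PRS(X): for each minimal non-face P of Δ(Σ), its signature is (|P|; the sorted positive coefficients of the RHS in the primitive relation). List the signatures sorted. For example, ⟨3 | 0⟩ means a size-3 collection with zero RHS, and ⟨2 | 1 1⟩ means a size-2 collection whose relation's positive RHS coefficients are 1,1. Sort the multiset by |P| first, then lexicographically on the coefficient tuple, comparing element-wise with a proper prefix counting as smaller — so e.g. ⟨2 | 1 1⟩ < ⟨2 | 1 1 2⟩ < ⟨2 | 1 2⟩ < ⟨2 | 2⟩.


The 20 primitive collections of Σ (r=8, n=2):

  {1,2}:  v_{1} + v_{2} = 0  ⇒ sig = ⟨2 | 0⟩
  {4,6}:  v_{4} + v_{6} = 0  ⇒ sig = ⟨2 | 0⟩
  {5,7}:  v_{5} + v_{7} = 0  ⇒ sig = ⟨2 | 0⟩
  {0,4}:  v_{0} + v_{4} = v_{5}  ⇒ sig = ⟨2 | 1⟩
  {0,7}:  v_{0} + v_{7} = v_{6}  ⇒ sig = ⟨2 | 1⟩
  {1,4}:  v_{1} + v_{4} = v_{7}  ⇒ sig = ⟨2 | 1⟩
  {1,5}:  v_{1} + v_{5} = v_{6}  ⇒ sig = ⟨2 | 1⟩
  {1,6}:  v_{1} + v_{6} = v_{3}  ⇒ sig = ⟨2 | 1⟩
  {2,3}:  v_{2} + v_{3} = v_{6}  ⇒ sig = ⟨2 | 1⟩
  {2,6}:  v_{2} + v_{6} = v_{5}  ⇒ sig = ⟨2 | 1⟩
  {2,7}:  v_{2} + v_{7} = v_{4}  ⇒ sig = ⟨2 | 1⟩
  {3,4}:  v_{3} + v_{4} = v_{1}  ⇒ sig = ⟨2 | 1⟩
  {4,5}:  v_{4} + v_{5} = v_{2}  ⇒ sig = ⟨2 | 1⟩
  {5,6}:  v_{5} + v_{6} = v_{0}  ⇒ sig = ⟨2 | 1⟩
  {6,7}:  v_{6} + v_{7} = v_{1}  ⇒ sig = ⟨2 | 1⟩
  {0,1}:  v_{0} + v_{1} = 2·v_{6}  ⇒ sig = ⟨2 | 2⟩
  {0,2}:  v_{0} + v_{2} = 2·v_{5}  ⇒ sig = ⟨2 | 2⟩
  {3,5}:  v_{3} + v_{5} = 2·v_{6}  ⇒ sig = ⟨2 | 2⟩
  {3,7}:  v_{3} + v_{7} = 2·v_{1}  ⇒ sig = ⟨2 | 2⟩
  {0,3}:  v_{0} + v_{3} = 3·v_{6}  ⇒ sig = ⟨2 | 3⟩

so the primitive-relation signature multiset is
    ⟨2 | 0⟩
    ⟨2 | 0⟩
    ⟨2 | 0⟩
    ⟨2 | 1⟩
    ⟨2 | 1⟩
    ⟨2 | 1⟩
    ⟨2 | 1⟩
    ⟨2 | 1⟩
    ⟨2 | 1⟩
    ⟨2 | 1⟩
    ⟨2 | 1⟩
    ⟨2 | 1⟩
    ⟨2 | 1⟩
    ⟨2 | 1⟩
    ⟨2 | 1⟩
    ⟨2 | 2⟩
    ⟨2 | 2⟩
    ⟨2 | 2⟩
    ⟨2 | 2⟩
    ⟨2 | 3⟩


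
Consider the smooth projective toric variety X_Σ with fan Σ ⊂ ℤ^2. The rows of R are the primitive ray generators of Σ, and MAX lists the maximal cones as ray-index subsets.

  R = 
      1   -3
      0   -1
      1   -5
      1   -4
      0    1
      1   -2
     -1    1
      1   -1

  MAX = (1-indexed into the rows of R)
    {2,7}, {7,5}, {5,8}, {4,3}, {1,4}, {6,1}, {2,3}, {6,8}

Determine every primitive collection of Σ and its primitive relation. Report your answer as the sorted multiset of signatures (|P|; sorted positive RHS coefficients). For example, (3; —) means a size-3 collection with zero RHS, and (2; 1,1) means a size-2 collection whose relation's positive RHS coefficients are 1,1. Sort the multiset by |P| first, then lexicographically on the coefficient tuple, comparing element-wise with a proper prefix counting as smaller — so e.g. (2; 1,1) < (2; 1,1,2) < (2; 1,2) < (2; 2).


Δ(Σ) — 8 vertices, 20 min non-faces:

  P={2,5}:  v_{2} + v_{5} = 0  so sig = (2; —)
  P={7,8}:  v_{7} + v_{8} = 0  so sig = (2; —)
  P={1,2}:  v_{1} + v_{2} = v_{4}  so sig = (2; 1)
  P={1,5}:  v_{1} + v_{5} = v_{6}  so sig = (2; 1)
  P={2,4}:  v_{2} + v_{4} = v_{3}  so sig = (2; 1)
  P={2,6}:  v_{2} + v_{6} = v_{1}  so sig = (2; 1)
  P={2,8}:  v_{2} + v_{8} = v_{6}  so sig = (2; 1)
  P={3,5}:  v_{3} + v_{5} = v_{4}  so sig = (2; 1)
  P={4,5}:  v_{4} + v_{5} = v_{1}  so sig = (2; 1)
  P={5,6}:  v_{5} + v_{6} = v_{8}  so sig = (2; 1)
  P={6,7}:  v_{6} + v_{7} = v_{2}  so sig = (2; 1)
  P={3,6}:  v_{3} + v_{6} = v_{1} + v_{4}  so sig = (2; 1,1)
  P={4,8}:  v_{4} + v_{8} = v_{1} + v_{6}  so sig = (2; 1,1)
  P={1,3}:  v_{1} + v_{3} = 2·v_{4}  so sig = (2; 2)
  P={1,7}:  v_{1} + v_{7} = 2·v_{2}  so sig = (2; 2)
  P={1,8}:  v_{1} + v_{8} = 2·v_{6}  so sig = (2; 2)
  P={3,8}:  v_{3} + v_{8} = 2·v_{1}  so sig = (2; 2)
  P={4,6}:  v_{4} + v_{6} = 2·v_{1}  so sig = (2; 2)
  P={4,7}:  v_{4} + v_{7} = 3·v_{2}  so sig = (2; 3)
  P={3,7}:  v_{3} + v_{7} = 4·v_{2}  so sig = (2; 4)

Sorted signature multiset PRS(X):
[(2; —), (2; —), (2; 1), (2; 1), (2; 1), (2; 1), (2; 1), (2; 1), (2; 1), (2; 1), (2; 1), (2; 1,1), (2; 1,1), (2; 2), (2; 2), (2; 2), (2; 2), (2; 2), (2; 3), (2; 4)]


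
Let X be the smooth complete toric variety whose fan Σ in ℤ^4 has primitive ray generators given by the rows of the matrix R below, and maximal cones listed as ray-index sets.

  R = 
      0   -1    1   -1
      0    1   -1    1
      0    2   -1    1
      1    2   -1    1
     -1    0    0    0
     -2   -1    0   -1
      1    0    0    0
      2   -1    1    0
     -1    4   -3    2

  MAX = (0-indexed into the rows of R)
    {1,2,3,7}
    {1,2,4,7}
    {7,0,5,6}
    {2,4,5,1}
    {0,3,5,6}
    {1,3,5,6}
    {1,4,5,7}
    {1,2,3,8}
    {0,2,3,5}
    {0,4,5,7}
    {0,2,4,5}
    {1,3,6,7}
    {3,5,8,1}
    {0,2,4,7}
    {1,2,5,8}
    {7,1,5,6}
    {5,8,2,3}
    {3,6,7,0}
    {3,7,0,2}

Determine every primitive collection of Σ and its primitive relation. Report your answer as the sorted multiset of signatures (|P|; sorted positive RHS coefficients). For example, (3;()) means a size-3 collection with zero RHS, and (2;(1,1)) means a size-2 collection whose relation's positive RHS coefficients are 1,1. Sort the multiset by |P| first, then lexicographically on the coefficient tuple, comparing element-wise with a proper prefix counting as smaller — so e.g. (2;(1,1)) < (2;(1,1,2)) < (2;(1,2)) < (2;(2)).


The 11 primitive collections of Σ (r=9, n=4):

  • {0,1}:  v_{0} + v_{1} = 0  →  sig = (2;())
  • {4,6}:  v_{4} + v_{6} = 0  →  sig = (2;())
  • {2,6}:  v_{2} + v_{6} = v_{3}  →  sig = (2;(1))
  • {3,4}:  v_{3} + v_{4} = v_{2}  →  sig = (2;(1))
  • {7,8}:  v_{7} + v_{8} = v_{1} + v_{3}  →  sig = (2;(1,1))
  • {0,8}:  v_{0} + v_{8} = v_{2} + v_{3} + v_{5}  →  sig = (2;(1,1,1))
  • {4,8}:  v_{4} + v_{8} = v_{1} + 2·v_{2} + v_{5}  →  sig = (2;(1,1,2))
  • {6,8}:  v_{6} + v_{8} = v_{1} + 2·v_{3} + v_{5}  →  sig = (2;(1,1,2))
  • {2,5,7}:  v_{2} + v_{5} + v_{7} = 0  →  sig = (3;())
  • {3,5,7}:  v_{3} + v_{5} + v_{7} = v_{6}  →  sig = (3;(1))
  • {1,2,3,5}:  v_{1} + v_{2} + v_{3} + v_{5} = v_{8}  →  sig = (4;(1))

so the primitive-relation signature multiset is
    (2;())
    (2;())
    (2;(1))
    (2;(1))
    (2;(1,1))
    (2;(1,1,1))
    (2;(1,1,2))
    (2;(1,1,2))
    (3;())
    (3;(1))
    (4;(1))


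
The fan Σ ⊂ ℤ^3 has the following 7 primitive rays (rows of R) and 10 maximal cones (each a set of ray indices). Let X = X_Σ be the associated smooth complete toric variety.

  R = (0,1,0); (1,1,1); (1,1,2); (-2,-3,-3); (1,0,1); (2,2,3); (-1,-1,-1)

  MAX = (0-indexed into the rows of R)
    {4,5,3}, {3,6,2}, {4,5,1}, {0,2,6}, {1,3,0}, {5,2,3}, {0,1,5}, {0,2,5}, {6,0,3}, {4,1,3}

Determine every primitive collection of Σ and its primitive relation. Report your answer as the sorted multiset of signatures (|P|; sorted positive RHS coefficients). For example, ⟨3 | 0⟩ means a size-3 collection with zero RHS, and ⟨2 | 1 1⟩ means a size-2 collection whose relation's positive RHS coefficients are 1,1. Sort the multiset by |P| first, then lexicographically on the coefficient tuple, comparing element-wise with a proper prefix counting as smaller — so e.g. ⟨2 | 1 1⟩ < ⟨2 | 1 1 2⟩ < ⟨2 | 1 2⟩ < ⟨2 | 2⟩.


The 9 primitive collections of Σ (r=7, n=3):

  P = {1,6}:  v_{1} + v_{6} = 0 ; sig = ⟨2 | 0⟩
  P = {0,4}:  v_{0} + v_{4} = v_{1} ; sig = ⟨2 | 1⟩
  P = {1,2}:  v_{1} + v_{2} = v_{5} ; sig = ⟨2 | 1⟩
  P = {5,6}:  v_{5} + v_{6} = v_{2} ; sig = ⟨2 | 1⟩
  P = {4,6}:  v_{4} + v_{6} = v_{3} + v_{5} ; sig = ⟨2 | 1 1⟩
  P = {2,4}:  v_{2} + v_{4} = v_{3} + 2·v_{5} ; sig = ⟨2 | 1 2⟩
  P = {0,3,5}:  v_{0} + v_{3} + v_{5} = 0 ; sig = ⟨3 | 0⟩
  P = {0,2,3}:  v_{0} + v_{2} + v_{3} = v_{6} ; sig = ⟨3 | 1⟩
  P = {1,3,5}:  v_{1} + v_{3} + v_{5} = v_{4} ; sig = ⟨3 | 1⟩

Hence PRS(X_Σ) =
{ ⟨2 | 0⟩,  ⟨2 | 1⟩ ×3,  ⟨2 | 1 1⟩,  ⟨2 | 1 2⟩,  ⟨3 | 0⟩,  ⟨3 | 1⟩ ×2 }


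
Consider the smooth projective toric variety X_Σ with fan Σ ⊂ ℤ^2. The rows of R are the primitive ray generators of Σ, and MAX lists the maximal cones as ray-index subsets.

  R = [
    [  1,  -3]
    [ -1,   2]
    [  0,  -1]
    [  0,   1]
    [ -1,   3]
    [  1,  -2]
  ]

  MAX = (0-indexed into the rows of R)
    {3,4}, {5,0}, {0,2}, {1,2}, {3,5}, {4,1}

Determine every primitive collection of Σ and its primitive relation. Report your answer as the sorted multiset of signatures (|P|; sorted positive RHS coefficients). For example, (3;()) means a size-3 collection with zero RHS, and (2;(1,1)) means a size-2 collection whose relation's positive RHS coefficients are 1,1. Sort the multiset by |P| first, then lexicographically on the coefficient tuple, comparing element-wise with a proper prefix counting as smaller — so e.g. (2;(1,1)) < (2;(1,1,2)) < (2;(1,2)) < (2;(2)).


The 9 primitive collections of Σ (r=6, n=2):

  • {0,4}:  v_{0} + v_{4} = 0 — sig = (2;())
  • {1,5}:  v_{1} + v_{5} = 0 — sig = (2;())
  • {2,3}:  v_{2} + v_{3} = 0 — sig = (2;())
  • {0,1}:  v_{0} + v_{1} = v_{2} — sig = (2;(1))
  • {0,3}:  v_{0} + v_{3} = v_{5} — sig = (2;(1))
  • {1,3}:  v_{1} + v_{3} = v_{4} — sig = (2;(1))
  • {2,4}:  v_{2} + v_{4} = v_{1} — sig = (2;(1))
  • {2,5}:  v_{2} + v_{5} = v_{0} — sig = (2;(1))
  • {4,5}:  v_{4} + v_{5} = v_{3} — sig = (2;(1))

Sorted signature multiset PRS(X):
{ (2;()) ×3,  (2;(1)) ×6 }


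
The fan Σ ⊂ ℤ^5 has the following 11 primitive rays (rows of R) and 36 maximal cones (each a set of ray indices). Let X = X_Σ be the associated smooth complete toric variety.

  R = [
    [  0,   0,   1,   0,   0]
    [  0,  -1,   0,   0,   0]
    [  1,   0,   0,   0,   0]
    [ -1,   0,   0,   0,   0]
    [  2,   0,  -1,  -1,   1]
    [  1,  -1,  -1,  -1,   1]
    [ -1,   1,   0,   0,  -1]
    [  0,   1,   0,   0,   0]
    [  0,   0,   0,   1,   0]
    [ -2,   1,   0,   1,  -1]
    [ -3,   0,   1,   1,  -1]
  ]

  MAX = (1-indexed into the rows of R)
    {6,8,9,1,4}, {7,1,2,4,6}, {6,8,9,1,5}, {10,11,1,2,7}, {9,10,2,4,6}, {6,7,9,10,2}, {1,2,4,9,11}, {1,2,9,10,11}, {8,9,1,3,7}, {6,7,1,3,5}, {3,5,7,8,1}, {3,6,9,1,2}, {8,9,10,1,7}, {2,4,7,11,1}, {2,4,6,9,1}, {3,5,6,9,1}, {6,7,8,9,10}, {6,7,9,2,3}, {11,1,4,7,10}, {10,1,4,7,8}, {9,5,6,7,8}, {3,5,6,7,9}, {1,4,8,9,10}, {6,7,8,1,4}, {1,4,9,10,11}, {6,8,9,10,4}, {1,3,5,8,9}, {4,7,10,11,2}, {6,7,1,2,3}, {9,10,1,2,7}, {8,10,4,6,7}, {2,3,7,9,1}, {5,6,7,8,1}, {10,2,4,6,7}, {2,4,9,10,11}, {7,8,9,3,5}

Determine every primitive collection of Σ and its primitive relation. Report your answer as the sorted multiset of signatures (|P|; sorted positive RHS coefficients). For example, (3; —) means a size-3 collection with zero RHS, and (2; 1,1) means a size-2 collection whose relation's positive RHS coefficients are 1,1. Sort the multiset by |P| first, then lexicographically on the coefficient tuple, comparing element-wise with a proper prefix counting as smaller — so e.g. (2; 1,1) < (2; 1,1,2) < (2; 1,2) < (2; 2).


17 minimal non-faces of Δ(Σ) (on 11 rays):

  P={2,8}:  v_{2} + v_{8} = 0  so sig = (2; —)
  P={3,4}:  v_{3} + v_{4} = 0  so sig = (2; —)
  P={5,11}:  v_{5} + v_{11} = v_{4}  so sig = (2; 1)
  P={2,5}:  v_{2} + v_{5} = v_{3} + v_{6}  so sig = (2; 1,1)
  P={3,10}:  v_{3} + v_{10} = v_{7} + v_{9}  so sig = (2; 1,1)
  P={4,5}:  v_{4} + v_{5} = v_{6} + v_{8}  so sig = (2; 1,1)
  P={3,11}:  v_{3} + v_{11} = v_{1} + v_{2} + v_{10}  so sig = (2; 1,1,1)
  P={8,11}:  v_{8} + v_{11} = v_{1} + v_{4} + v_{10}  so sig = (2; 1,1,1)
  P={5,10}:  v_{5} + v_{10} = v_{6} + v_{7} + v_{8} + v_{9}  so sig = (2; 1,1,1,1)
  P={6,11}:  v_{6} + v_{11} = v_{2} + 2·v_{4}  so sig = (2; 1,2)
  P={1,6,10}:  v_{1} + v_{6} + v_{10} = v_{4}  so sig = (3; 1)
  P={3,6,8}:  v_{3} + v_{6} + v_{8} = v_{5}  so sig = (3; 1)
  P={4,7,9}:  v_{4} + v_{7} + v_{9} = v_{10}  so sig = (3; 1)
  P={7,9,11}:  v_{7} + v_{9} + v_{11} = v_{1} + v_{2} + 2·v_{10}  so sig = (3; 1,1,2)
  P={1,6,7,9}:  v_{1} + v_{6} + v_{7} + v_{9} = 0  so sig = (4; —)
  P={1,2,4,10}:  v_{1} + v_{2} + v_{4} + v_{10} = v_{11}  so sig = (4; 1)
  P={1,5,7,9}:  v_{1} + v_{5} + v_{7} + v_{9} = v_{3} + v_{8}  so sig = (4; 1,1)

Sorted signature multiset PRS(X):
[(2; —), (2; —), (2; 1), (2; 1,1), (2; 1,1), (2; 1,1), (2; 1,1,1), (2; 1,1,1), (2; 1,1,1,1), (2; 1,2), (3; 1), (3; 1), (3; 1), (3; 1,1,2), (4; —), (4; 1), (4; 1,1)]


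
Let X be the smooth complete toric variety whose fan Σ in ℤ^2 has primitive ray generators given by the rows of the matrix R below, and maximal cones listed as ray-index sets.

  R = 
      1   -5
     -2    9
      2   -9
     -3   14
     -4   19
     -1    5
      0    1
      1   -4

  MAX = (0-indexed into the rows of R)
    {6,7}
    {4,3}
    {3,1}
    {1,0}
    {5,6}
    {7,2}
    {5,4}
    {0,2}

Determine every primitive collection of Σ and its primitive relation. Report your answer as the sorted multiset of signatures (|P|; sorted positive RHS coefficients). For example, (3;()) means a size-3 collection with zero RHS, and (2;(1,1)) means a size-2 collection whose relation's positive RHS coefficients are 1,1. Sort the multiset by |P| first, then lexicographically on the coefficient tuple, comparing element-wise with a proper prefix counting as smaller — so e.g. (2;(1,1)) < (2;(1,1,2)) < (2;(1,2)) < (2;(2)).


Δ(Σ) — 8 vertices, 20 min non-faces:

  P = {0,5}:  v_{0} + v_{5} = 0  ⇒ sig = (2;())
  P = {1,2}:  v_{1} + v_{2} = 0  ⇒ sig = (2;())
  P = {0,3}:  v_{0} + v_{3} = v_{1}  ⇒ sig = (2;(1))
  P = {0,4}:  v_{0} + v_{4} = v_{3}  ⇒ sig = (2;(1))
  P = {0,6}:  v_{0} + v_{6} = v_{7}  ⇒ sig = (2;(1))
  P = {0,7}:  v_{0} + v_{7} = v_{2}  ⇒ sig = (2;(1))
  P = {1,5}:  v_{1} + v_{5} = v_{3}  ⇒ sig = (2;(1))
  P = {1,7}:  v_{1} + v_{7} = v_{5}  ⇒ sig = (2;(1))
  P = {2,3}:  v_{2} + v_{3} = v_{5}  ⇒ sig = (2;(1))
  P = {2,5}:  v_{2} + v_{5} = v_{7}  ⇒ sig = (2;(1))
  P = {3,5}:  v_{3} + v_{5} = v_{4}  ⇒ sig = (2;(1))
  P = {5,7}:  v_{5} + v_{7} = v_{6}  ⇒ sig = (2;(1))
  P = {1,4}:  v_{1} + v_{4} = 2·v_{3}  ⇒ sig = (2;(2))
  P = {1,6}:  v_{1} + v_{6} = 2·v_{5}  ⇒ sig = (2;(2))
  P = {2,4}:  v_{2} + v_{4} = 2·v_{5}  ⇒ sig = (2;(2))
  P = {2,6}:  v_{2} + v_{6} = 2·v_{7}  ⇒ sig = (2;(2))
  P = {3,7}:  v_{3} + v_{7} = 2·v_{5}  ⇒ sig = (2;(2))
  P = {3,6}:  v_{3} + v_{6} = 3·v_{5}  ⇒ sig = (2;(3))
  P = {4,7}:  v_{4} + v_{7} = 3·v_{5}  ⇒ sig = (2;(3))
  P = {4,6}:  v_{4} + v_{6} = 4·v_{5}  ⇒ sig = (2;(4))

Sorted signature multiset PRS(X):
[(2;()), (2;()), (2;(1)), (2;(1)), (2;(1)), (2;(1)), (2;(1)), (2;(1)), (2;(1)), (2;(1)), (2;(1)), (2;(1)), (2;(2)), (2;(2)), (2;(2)), (2;(2)), (2;(2)), (2;(3)), (2;(3)), (2;(4))]
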